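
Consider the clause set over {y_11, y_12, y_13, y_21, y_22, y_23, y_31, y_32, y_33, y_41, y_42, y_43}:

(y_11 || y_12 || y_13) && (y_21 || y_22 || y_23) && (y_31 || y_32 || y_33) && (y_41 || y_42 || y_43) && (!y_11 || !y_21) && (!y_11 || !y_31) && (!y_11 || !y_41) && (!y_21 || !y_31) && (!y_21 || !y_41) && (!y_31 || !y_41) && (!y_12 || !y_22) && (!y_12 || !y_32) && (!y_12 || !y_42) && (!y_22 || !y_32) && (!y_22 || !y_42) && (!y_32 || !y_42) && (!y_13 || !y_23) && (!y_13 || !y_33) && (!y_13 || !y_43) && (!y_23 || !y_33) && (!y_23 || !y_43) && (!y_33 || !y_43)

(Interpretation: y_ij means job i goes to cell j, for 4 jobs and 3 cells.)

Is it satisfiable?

No

Suppose y_11 = false.
Suppose y_12 = true.
(!y_22) alone gives y_22 = false.
(!y_32) alone gives y_32 = false.
(!y_42) alone gives y_42 = false.
Suppose y_21 = true.
(!y_31) alone gives y_31 = false.
(y_33) alone gives y_33 = true.
(!y_41) alone gives y_41 = false.
(y_43) alone gives y_43 = true.
That conflicts with the unit clause (!y_43).
So y_21 must be the other value — set y_21 = false.
(y_23) alone gives y_23 = true.
(!y_13) alone gives y_13 = false.
(!y_33) alone gives y_33 = false.
(y_31) alone gives y_31 = true.
(!y_41) alone gives y_41 = false.
(y_43) alone gives y_43 = true.
That conflicts with the unit clause (!y_43).
Either choice for y_21 ends in contradiction.
So y_12 must be the other value — set y_12 = false.
(y_13) alone gives y_13 = true.
(!y_23) alone gives y_23 = false.
(!y_33) alone gives y_33 = false.
(!y_43) alone gives y_43 = false.
Suppose y_21 = true.
(!y_31) alone gives y_31 = false.
(y_32) alone gives y_32 = true.
(!y_41) alone gives y_41 = false.
(y_42) alone gives y_42 = true.
That conflicts with the unit clause (!y_42).
So y_21 must be the other value — set y_21 = false.
(y_22) alone gives y_22 = true.
(!y_32) alone gives y_32 = false.
(y_31) alone gives y_31 = true.
(!y_41) alone gives y_41 = false.
(y_42) alone gives y_42 = true.
That conflicts with the unit clause (!y_42).
Either choice for y_21 ends in contradiction.
Either choice for y_12 ends in contradiction.
So y_11 must be the other value — set y_11 = true.
(!y_21) alone gives y_21 = false.
(!y_31) alone gives y_31 = false.
(!y_41) alone gives y_41 = false.
Suppose y_22 = true.
(!y_12) alone gives y_12 = false.
(!y_32) alone gives y_32 = false.
(y_33) alone gives y_33 = true.
(!y_42) alone gives y_42 = false.
(y_43) alone gives y_43 = true.
That conflicts with the unit clause (!y_43).
So y_22 must be the other value — set y_22 = false.
(y_23) alone gives y_23 = true.
(!y_13) alone gives y_13 = false.
(!y_33) alone gives y_33 = false.
(y_32) alone gives y_32 = true.
(!y_12) alone gives y_12 = false.
(!y_42) alone gives y_42 = false.
(y_43) alone gives y_43 = true.
That conflicts with the unit clause (!y_43).
Either choice for y_22 ends in contradiction.
Either choice for y_11 ends in contradiction.
No assignment satisfies every clause.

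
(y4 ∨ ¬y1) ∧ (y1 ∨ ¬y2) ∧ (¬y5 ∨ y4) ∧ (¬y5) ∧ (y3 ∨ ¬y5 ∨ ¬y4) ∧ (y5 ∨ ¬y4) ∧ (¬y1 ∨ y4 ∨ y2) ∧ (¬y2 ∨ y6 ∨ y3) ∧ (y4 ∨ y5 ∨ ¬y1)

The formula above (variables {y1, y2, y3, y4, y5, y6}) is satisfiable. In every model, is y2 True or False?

False

Suppose y2 = True.
The clause (y1) is unit, so y1 = True.
The clause (y4) is unit, so y4 = True.
The clause (¬y5) is unit, so y5 = False.
But (y5) is also a unit clause — contradiction.
So every satisfying assignment has y2 = False.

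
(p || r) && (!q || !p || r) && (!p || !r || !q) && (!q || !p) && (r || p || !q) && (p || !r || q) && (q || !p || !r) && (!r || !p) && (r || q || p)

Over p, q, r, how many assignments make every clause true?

2

There are 2^3 = 8 truth assignments over (p, q, r).
Check each against the 9 clauses (columns in the order p, q, r):
  F F F  ✗ fails (p || r)
  F F T  ✗ fails (p || !r || q)
  F T F  ✗ fails (p || r)
  F T T  ✓ satisfies all
  T F F  ✓ satisfies all
  T F T  ✗ fails (q || !p || !r)
  T T F  ✗ fails (!q || !p || r)
  T T T  ✗ fails (!p || !r || !q)
2 of the 8 rows are models.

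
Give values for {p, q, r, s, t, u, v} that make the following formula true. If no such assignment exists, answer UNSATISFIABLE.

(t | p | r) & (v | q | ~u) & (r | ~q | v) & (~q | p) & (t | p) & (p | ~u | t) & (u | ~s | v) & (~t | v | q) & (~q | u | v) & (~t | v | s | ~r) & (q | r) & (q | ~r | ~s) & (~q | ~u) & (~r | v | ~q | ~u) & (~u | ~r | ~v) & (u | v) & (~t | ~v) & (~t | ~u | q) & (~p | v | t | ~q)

p ↦ 1,  q ↦ 0,  r ↦ 1,  s ↦ 0,  t ↦ 0,  u ↦ 0,  v ↦ 1

Case q = 0:
Unit clause (r) forces r = 1.
Unit clause (~s) forces s = 0.
Case v = 1:
Unit clause (~u) forces u = 0.
Unit clause (~t) forces t = 0.
Unit clause (p) forces p = 1.
Every clause now holds.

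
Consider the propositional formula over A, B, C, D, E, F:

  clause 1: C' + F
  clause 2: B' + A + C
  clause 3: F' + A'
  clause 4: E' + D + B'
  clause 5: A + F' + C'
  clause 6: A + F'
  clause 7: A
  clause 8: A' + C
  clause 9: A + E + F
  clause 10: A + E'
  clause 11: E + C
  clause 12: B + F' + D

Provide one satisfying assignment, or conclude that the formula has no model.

From the singleton clause (A), A = 1.
From the singleton clause (F'), F = 0.
From the singleton clause (C'), C = 0.
That conflicts with the unit clause (C).

UNSATISFIABLE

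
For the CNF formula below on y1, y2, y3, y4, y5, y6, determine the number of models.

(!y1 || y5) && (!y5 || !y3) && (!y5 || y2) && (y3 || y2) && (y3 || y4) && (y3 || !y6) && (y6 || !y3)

There are 2^6 = 64 truth assignments over (y1, y2, y3, y4, y5, y6).
Split on y3. With y3 = true, the clauses containing y3 are satisfied and !y3 drops from the rest; 4 of the 2^5 = 32 assignments to the other variables satisfy what remains.
With y3 = false, by the same count on the reduced clause set, 3 assignments work.
Total: 4 + 3 = 7.

7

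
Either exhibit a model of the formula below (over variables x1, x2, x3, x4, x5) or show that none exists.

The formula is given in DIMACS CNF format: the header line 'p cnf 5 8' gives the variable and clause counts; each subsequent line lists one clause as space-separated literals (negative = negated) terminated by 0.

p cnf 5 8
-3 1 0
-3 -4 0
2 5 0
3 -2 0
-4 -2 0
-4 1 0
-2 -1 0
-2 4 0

x1: True, x2: False, x3: False, x4: True, x5: True

Branch on x3: set x3 = False.
Unit clause (¬x2) forces x2 = False.
Unit clause (x5) forces x5 = True.
Branch on x4: set x4 = True.
Unit clause (x1) forces x1 = True.
Every clause now holds.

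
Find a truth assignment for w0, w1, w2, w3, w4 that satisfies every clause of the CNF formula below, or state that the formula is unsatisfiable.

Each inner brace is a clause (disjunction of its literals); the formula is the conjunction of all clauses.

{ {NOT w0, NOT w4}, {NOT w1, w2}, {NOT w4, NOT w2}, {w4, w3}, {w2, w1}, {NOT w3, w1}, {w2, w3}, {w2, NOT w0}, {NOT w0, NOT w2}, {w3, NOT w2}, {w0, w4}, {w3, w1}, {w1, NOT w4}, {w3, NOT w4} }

UNSATISFIABLE

Case w0 = false:
From the singleton clause (w4), w4 = true.
From the singleton clause (NOT w2), w2 = false.
From the singleton clause (NOT w1), w1 = false.
But (w1) is also a unit clause — contradiction.
That branch fails; take w0 = true instead.
From the singleton clause (NOT w4), w4 = false.
From the singleton clause (w3), w3 = true.
From the singleton clause (w1), w1 = true.
From the singleton clause (w2), w2 = true.
But (NOT w2) is also a unit clause — contradiction.
Either choice for w0 ends in contradiction.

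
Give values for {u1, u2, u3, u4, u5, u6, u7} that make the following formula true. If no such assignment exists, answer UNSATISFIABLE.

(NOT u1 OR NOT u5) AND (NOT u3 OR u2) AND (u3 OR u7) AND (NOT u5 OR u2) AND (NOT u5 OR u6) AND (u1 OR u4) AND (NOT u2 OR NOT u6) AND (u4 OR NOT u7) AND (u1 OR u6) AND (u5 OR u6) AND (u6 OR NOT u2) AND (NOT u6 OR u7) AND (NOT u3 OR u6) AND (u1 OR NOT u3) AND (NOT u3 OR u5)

Suppose u1 = true.
From the singleton clause (NOT u5), u5 = false.
From the singleton clause (u6), u6 = true.
From the singleton clause (NOT u2), u2 = false.
From the singleton clause (NOT u3), u3 = false.
From the singleton clause (u7), u7 = true.
From the singleton clause (u4), u4 = true.
Every clause now holds.

u1 ↦ true, u2 ↦ false, u3 ↦ false, u4 ↦ true, u5 ↦ false, u6 ↦ true, u7 ↦ true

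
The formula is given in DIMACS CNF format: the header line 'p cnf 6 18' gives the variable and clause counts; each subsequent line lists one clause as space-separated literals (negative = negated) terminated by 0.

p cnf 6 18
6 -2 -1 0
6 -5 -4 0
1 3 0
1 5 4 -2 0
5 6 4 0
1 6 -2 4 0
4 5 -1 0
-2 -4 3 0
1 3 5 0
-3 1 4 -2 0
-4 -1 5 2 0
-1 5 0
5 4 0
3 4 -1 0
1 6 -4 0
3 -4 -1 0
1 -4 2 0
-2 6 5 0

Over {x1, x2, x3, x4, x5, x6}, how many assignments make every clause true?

There are 2^6 = 64 truth assignments over (x1, x2, x3, x4, x5, x6).
Split on x6. With x6 = True, the clauses containing x6 are satisfied and ¬x6 drops from the rest; 7 of the 2^5 = 32 assignments to the other variables satisfy what remains.
With x6 = False, by the same count on the reduced clause set, 2 assignments work.
(One model: x1=F, x2=F, x3=T, x4=F, x5=T, x6=F.)
Total: 7 + 2 = 9.

9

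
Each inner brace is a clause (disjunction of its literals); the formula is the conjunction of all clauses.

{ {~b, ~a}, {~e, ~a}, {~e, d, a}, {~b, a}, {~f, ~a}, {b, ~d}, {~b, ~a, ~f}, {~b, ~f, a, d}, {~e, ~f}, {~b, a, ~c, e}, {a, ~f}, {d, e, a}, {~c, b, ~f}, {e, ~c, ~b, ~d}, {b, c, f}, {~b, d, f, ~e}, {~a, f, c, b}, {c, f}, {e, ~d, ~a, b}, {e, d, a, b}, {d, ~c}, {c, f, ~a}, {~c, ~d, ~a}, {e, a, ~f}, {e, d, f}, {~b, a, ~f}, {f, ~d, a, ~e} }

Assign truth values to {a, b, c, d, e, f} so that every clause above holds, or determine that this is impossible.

Case b = 0:
From the singleton clause (~d), d = 0.
From the singleton clause (~c), c = 0.
From the singleton clause (f), f = 1.
From the singleton clause (~a), a = 0.
That conflicts with the unit clause (a).
So b must be the other value — set b = 1.
From the singleton clause (~a), a = 0.
That conflicts with the unit clause (a).
Either choice for b ends in contradiction.

UNSATISFIABLE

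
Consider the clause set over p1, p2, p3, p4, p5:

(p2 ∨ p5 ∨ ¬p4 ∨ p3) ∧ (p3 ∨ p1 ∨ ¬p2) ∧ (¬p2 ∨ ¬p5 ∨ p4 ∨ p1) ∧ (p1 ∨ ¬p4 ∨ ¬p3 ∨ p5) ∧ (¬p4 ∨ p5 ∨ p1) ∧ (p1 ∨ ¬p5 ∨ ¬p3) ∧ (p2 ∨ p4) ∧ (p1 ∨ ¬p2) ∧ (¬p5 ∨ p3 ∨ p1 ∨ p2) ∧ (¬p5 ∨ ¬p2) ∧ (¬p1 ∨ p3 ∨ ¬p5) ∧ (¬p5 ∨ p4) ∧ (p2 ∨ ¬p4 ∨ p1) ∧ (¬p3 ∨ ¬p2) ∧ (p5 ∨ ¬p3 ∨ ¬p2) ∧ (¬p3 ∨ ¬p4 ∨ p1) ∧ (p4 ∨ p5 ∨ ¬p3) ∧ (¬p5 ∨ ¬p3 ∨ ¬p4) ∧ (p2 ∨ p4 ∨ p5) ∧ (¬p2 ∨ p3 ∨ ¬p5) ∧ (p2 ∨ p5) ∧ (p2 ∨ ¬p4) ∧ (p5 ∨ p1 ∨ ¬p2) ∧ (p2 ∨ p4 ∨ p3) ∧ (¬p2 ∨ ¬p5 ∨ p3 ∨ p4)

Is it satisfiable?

Try p2 = True.
Unit clause (p1) forces p1 = True.
Unit clause (¬p5) forces p5 = False.
Unit clause (¬p3) forces p3 = False.
No clause remains; p4 is free.
A satisfying assignment: p1 ↦ True; p2 ↦ True; p3 ↦ False; p4 ↦ True; p5 ↦ False.

Yes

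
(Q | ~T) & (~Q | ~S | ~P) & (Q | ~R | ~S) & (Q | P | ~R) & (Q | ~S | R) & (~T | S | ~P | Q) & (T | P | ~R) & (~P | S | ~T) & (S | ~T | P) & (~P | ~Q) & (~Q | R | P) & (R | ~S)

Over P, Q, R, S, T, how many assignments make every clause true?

4

There are 2^5 = 32 truth assignments over (P, Q, R, S, T).
Split on S. With S = 1, the clauses containing S are satisfied and ~S drops from the rest; 1 of the 2^4 = 16 assignments to the other variables satisfy what remains.
With S = 0, by the same count on the reduced clause set, 3 assignments work.
(One model: P=F, Q=F, R=F, S=F, T=F.)
Total: 1 + 3 = 4.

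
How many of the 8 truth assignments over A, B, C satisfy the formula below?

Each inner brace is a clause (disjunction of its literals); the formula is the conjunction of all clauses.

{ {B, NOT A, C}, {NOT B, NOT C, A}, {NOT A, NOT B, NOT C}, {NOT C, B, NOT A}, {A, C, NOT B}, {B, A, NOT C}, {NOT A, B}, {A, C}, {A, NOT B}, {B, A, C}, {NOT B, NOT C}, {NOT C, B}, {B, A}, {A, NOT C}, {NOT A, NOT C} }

1

There are 2^3 = 8 truth assignments over (A, B, C).
Check each against the 15 clauses (columns in the order A, B, C):
  F F F  ✗ fails (A OR C)
  F F T  ✗ fails (B OR A OR NOT C)
  F T F  ✗ fails (A OR C OR NOT B)
  F T T  ✗ fails (NOT B OR NOT C OR A)
  T F F  ✗ fails (B OR NOT A OR C)
  T F T  ✗ fails (NOT C OR B OR NOT A)
  T T F  ✓ satisfies all
  T T T  ✗ fails (NOT A OR NOT B OR NOT C)
1 of the 8 rows is a model.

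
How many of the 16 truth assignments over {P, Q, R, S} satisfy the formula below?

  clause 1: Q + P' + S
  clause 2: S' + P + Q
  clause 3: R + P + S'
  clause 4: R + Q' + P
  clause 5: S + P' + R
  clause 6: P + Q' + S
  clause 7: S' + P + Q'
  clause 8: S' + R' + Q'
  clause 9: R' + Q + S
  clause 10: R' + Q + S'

There are 2^4 = 16 truth assignments over (P, Q, R, S).
Check each against the 10 clauses (columns in the order P, Q, R, S):
  F F F F  ✓ satisfies all
  F F F T  ✗ fails (S' + P + Q)
  F F T F  ✗ fails (R' + Q + S)
  F F T T  ✗ fails (S' + P + Q)
  F T F F  ✗ fails (R + Q' + P)
  F T F T  ✗ fails (R + P + S')
  F T T F  ✗ fails (P + Q' + S)
  F T T T  ✗ fails (S' + P + Q')
  T F F F  ✗ fails (Q + P' + S)
  T F F T  ✓ satisfies all
  T F T F  ✗ fails (Q + P' + S)
  T F T T  ✗ fails (R' + Q + S')
  T T F F  ✗ fails (S + P' + R)
  T T F T  ✓ satisfies all
  T T T F  ✓ satisfies all
  T T T T  ✗ fails (S' + R' + Q')
4 of the 16 rows are models.

4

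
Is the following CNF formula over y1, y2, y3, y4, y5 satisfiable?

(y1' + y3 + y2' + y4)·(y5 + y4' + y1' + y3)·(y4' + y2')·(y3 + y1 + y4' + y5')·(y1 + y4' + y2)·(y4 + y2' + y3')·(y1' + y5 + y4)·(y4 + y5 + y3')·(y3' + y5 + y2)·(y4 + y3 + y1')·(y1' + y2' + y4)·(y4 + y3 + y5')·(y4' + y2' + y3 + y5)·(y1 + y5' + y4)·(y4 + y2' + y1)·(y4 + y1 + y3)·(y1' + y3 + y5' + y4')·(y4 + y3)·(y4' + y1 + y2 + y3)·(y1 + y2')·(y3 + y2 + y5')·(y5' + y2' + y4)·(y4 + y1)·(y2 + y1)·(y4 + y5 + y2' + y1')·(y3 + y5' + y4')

Try y4 = 0.
From the singleton clause (y3), y3 = 1.
From the singleton clause (y2'), y2 = 0.
From the singleton clause (y5), y5 = 1.
From the singleton clause (y1), y1 = 1.
This assignment satisfies each clause.
A satisfying assignment: y1 ↦ 1; y2 ↦ 0; y3 ↦ 1; y4 ↦ 0; y5 ↦ 1.

Satisfiable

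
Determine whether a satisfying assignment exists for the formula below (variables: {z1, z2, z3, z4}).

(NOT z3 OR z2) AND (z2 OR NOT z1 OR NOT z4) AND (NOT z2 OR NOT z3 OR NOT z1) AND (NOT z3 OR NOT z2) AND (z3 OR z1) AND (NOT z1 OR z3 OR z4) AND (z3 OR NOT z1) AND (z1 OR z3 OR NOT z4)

No

Try z3 = false.
Unit clause (z1) forces z1 = true.
That conflicts with the unit clause (NOT z1).
So z3 must be the other value — set z3 = true.
Unit clause (z2) forces z2 = true.
That conflicts with the unit clause (NOT z2).
Neither z3 = true nor z3 = false works.
No assignment satisfies every clause.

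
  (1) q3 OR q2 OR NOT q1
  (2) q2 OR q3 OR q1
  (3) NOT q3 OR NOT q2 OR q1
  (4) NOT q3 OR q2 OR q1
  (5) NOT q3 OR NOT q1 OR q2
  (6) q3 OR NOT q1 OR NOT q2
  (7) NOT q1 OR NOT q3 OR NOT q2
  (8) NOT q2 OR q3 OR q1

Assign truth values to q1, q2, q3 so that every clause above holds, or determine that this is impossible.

Suppose q3 = true.
Suppose q2 = false.
Unit clause (q1) forces q1 = true.
That conflicts with the unit clause (NOT q1).
Undo q2 and try q2 = true.
Unit clause (q1) forces q1 = true.
That conflicts with the unit clause (NOT q1).
Both values of q2 lead to a conflict.
Undo q3 and try q3 = false.
Suppose q2 = true.
Unit clause (NOT q1) forces q1 = false.
That conflicts with the unit clause (q1).
Undo q2 and try q2 = false.
Unit clause (NOT q1) forces q1 = false.
That conflicts with the unit clause (q1).
Both values of q2 lead to a conflict.
Both values of q3 lead to a conflict.

UNSATISFIABLE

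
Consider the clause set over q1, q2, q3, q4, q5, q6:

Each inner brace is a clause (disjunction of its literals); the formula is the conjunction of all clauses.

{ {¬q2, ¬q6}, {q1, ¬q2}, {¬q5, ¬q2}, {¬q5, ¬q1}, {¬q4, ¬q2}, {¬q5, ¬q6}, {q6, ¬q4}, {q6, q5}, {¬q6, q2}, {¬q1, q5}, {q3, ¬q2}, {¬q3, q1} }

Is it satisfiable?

Branch on q2: set q2 = False.
From the singleton clause (¬q6), q6 = False.
From the singleton clause (¬q4), q4 = False.
From the singleton clause (q5), q5 = True.
From the singleton clause (¬q1), q1 = False.
From the singleton clause (¬q3), q3 = False.
All clauses are satisfied.
A satisfying assignment: q1: False, q2: False, q3: False, q4: False, q5: True, q6: False.

Yes, satisfiable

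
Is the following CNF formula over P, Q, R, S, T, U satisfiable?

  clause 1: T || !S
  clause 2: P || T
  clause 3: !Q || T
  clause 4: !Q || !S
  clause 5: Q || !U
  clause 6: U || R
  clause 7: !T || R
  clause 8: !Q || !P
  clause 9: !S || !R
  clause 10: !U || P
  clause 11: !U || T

Yes, satisfiable

Suppose T = true.
(R) alone gives R = true.
(!S) alone gives S = false.
Suppose Q = false.
(!U) alone gives U = false.
No clause remains; P is free.
A satisfying assignment: P ↦ true; Q ↦ false; R ↦ true; S ↦ false; T ↦ true; U ↦ false.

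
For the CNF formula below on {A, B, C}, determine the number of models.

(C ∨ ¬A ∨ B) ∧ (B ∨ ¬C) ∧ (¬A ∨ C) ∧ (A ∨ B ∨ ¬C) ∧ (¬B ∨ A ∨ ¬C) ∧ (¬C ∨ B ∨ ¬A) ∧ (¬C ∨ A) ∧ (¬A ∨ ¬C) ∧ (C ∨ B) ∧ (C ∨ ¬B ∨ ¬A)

1

There are 2^3 = 8 truth assignments over (A, B, C).
Check each against the 10 clauses (columns in the order A, B, C):
  F F F  ✗ fails (C ∨ B)
  F F T  ✗ fails (B ∨ ¬C)
  F T F  ✓ satisfies all
  F T T  ✗ fails (¬B ∨ A ∨ ¬C)
  T F F  ✗ fails (C ∨ ¬A ∨ B)
  T F T  ✗ fails (B ∨ ¬C)
  T T F  ✗ fails (¬A ∨ C)
  T T T  ✗ fails (¬A ∨ ¬C)
1 of the 8 rows is a model.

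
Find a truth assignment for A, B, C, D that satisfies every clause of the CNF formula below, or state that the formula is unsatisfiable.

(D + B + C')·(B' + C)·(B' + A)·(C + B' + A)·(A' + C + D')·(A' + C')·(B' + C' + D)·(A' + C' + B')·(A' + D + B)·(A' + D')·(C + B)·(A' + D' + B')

A: 0, B: 0, C: 1, D: 1

Suppose B = 0.
The clause (C) is unit, so C = 1.
The clause (D) is unit, so D = 1.
The clause (A') is unit, so A = 0.
Every clause now holds.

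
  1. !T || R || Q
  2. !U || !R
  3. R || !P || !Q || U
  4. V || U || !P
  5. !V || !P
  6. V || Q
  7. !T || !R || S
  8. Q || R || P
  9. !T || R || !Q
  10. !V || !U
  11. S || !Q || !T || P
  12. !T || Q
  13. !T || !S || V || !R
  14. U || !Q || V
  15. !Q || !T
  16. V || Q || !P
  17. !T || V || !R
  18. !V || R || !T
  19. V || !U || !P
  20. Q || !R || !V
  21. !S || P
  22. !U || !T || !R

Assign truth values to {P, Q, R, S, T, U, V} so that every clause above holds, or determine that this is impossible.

P: false, Q: true, R: false, S: false, T: false, U: true, V: false

Suppose U = true.
From the singleton clause (!R), R = false.
From the singleton clause (!V), V = false.
From the singleton clause (Q), Q = true.
From the singleton clause (!T), T = false.
From the singleton clause (!P), P = false.
From the singleton clause (!S), S = false.
This assignment satisfies each clause.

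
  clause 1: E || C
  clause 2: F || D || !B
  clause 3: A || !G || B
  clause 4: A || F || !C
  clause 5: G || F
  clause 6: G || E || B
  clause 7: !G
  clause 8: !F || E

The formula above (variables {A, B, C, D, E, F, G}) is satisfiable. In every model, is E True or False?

True

Suppose E = false.
The clause (C) is unit, so C = true.
The clause (!G) is unit, so G = false.
The clause (F) is unit, so F = true.
But (!F) is also a unit clause — contradiction.
So every satisfying assignment has E = True.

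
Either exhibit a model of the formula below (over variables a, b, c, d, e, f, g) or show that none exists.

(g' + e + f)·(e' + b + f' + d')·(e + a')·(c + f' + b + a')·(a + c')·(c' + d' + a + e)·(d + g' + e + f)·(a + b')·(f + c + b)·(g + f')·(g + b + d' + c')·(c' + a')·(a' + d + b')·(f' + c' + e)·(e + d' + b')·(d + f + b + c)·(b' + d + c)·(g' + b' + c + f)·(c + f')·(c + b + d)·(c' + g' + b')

Suppose e = 1.
Suppose a = 1.
Unit clause (c') forces c = 0.
Unit clause (f') forces f = 0.
Unit clause (b) forces b = 1.
Unit clause (d) forces d = 1.
Unit clause (g') forces g = 0.
This assignment satisfies each clause.

a: 1,  b: 1,  c: 0,  d: 1,  e: 1,  f: 0,  g: 0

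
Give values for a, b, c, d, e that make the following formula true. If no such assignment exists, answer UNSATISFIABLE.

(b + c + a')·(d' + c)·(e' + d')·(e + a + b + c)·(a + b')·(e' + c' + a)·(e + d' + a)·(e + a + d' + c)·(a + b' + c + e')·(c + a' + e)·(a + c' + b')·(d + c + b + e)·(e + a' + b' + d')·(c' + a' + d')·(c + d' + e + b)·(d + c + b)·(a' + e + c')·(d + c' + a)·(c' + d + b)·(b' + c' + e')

a: 1; b: 1; c: 0; d: 0; e: 1

Suppose d = 0.
Suppose a = 1.
Suppose b = 1.
Suppose c = 0.
From the singleton clause (e), e = 1.
This assignment satisfies each clause.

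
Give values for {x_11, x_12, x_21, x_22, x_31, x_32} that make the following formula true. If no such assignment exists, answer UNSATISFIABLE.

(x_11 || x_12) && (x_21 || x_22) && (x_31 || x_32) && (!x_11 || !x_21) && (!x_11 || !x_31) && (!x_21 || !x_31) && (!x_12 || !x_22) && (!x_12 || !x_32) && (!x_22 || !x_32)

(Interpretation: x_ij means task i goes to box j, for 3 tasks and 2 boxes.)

Suppose x_11 = true.
The clause (!x_21) is unit, so x_21 = false.
The clause (x_22) is unit, so x_22 = true.
The clause (!x_31) is unit, so x_31 = false.
The clause (x_32) is unit, so x_32 = true.
But (!x_32) is also a unit clause — contradiction.
That branch fails; take x_11 = false instead.
The clause (x_12) is unit, so x_12 = true.
The clause (!x_22) is unit, so x_22 = false.
The clause (x_21) is unit, so x_21 = true.
The clause (!x_31) is unit, so x_31 = false.
The clause (x_32) is unit, so x_32 = true.
But (!x_32) is also a unit clause — contradiction.
Both values of x_11 lead to a conflict.

UNSATISFIABLE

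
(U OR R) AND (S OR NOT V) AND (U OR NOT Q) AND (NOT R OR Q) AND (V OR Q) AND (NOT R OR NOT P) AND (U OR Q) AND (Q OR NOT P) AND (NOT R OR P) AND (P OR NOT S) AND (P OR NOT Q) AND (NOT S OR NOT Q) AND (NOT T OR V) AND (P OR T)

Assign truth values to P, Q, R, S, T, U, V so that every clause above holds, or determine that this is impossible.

Branch on U: set U = true.
Branch on S: set S = false.
(NOT V) alone gives V = false.
(Q) alone gives Q = true.
(P) alone gives P = true.
(NOT R) alone gives R = false.
(NOT T) alone gives T = false.
Every clause now holds.

P ↦ true; Q ↦ true; R ↦ false; S ↦ false; T ↦ false; U ↦ true; V ↦ false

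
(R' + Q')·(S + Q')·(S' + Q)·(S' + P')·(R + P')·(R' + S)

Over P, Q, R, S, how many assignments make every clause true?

There are 2^4 = 16 truth assignments over (P, Q, R, S).
Split on S. With S = 1, the clauses containing S are satisfied and S' drops from the rest; 1 of the 2^3 = 8 assignments to the other variables satisfy what remains.
With S = 0, by the same count on the reduced clause set, 1 assignment works.
(One model: P=F, Q=F, R=F, S=F.)
Total: 1 + 1 = 2.

2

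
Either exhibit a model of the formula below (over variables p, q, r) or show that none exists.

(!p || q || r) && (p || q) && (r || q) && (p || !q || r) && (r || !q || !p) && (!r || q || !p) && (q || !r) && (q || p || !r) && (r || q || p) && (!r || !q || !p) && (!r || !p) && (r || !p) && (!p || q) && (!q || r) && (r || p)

Try p = false.
The clause (q) is unit, so q = true.
The clause (r) is unit, so r = true.
All clauses are satisfied.

p ↦ false; q ↦ true; r ↦ true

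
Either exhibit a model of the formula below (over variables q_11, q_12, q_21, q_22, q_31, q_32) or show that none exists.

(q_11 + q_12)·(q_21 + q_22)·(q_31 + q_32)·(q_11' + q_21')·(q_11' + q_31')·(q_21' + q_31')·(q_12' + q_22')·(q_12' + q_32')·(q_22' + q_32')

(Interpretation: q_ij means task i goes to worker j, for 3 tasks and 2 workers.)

Suppose q_11 = 1.
Unit clause (q_21') forces q_21 = 0.
Unit clause (q_22) forces q_22 = 1.
Unit clause (q_31') forces q_31 = 0.
Unit clause (q_32) forces q_32 = 1.
Now (q_32') is unsatisfied and unit — conflict.
So q_11 must be the other value — set q_11 = 0.
Unit clause (q_12) forces q_12 = 1.
Unit clause (q_22') forces q_22 = 0.
Unit clause (q_21) forces q_21 = 1.
Unit clause (q_31') forces q_31 = 0.
Unit clause (q_32) forces q_32 = 1.
Now (q_32') is unsatisfied and unit — conflict.
Either choice for q_11 ends in contradiction.

UNSATISFIABLE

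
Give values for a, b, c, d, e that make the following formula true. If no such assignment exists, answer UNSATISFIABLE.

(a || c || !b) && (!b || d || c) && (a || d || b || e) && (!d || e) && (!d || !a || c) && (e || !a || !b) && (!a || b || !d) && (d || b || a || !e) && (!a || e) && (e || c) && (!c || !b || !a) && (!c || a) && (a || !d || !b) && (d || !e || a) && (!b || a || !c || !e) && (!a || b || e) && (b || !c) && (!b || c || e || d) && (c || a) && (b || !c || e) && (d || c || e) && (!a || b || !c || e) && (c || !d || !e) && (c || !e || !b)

a: true; b: false; c: false; d: false; e: true

Try d = false.
Try b = false.
(!c) alone gives c = false.
(e) alone gives e = true.
(a) alone gives a = true.
All clauses are satisfied.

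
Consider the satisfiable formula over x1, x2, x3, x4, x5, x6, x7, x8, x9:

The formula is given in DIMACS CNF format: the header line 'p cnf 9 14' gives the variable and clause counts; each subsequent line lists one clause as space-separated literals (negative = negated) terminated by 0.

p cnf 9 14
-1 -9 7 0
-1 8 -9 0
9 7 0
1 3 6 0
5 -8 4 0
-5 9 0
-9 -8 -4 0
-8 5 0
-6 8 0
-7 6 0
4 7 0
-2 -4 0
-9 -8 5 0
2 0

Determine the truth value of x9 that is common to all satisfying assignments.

True

Suppose x9 = False.
From the singleton clause (x7), x7 = True.
From the singleton clause (¬x5), x5 = False.
From the singleton clause (¬x8), x8 = False.
From the singleton clause (¬x6), x6 = False.
That conflicts with the unit clause (x6).
So every satisfying assignment has x9 = True.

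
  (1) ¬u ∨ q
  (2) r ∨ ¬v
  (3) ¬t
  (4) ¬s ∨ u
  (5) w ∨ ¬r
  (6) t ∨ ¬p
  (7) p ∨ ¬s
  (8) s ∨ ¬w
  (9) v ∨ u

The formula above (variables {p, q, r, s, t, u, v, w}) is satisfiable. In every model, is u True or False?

True

Suppose u = False.
From the singleton clause (¬t), t = False.
From the singleton clause (¬s), s = False.
From the singleton clause (¬p), p = False.
From the singleton clause (¬w), w = False.
From the singleton clause (¬r), r = False.
From the singleton clause (¬v), v = False.
But (v) is also a unit clause — contradiction.
So every satisfying assignment has u = True.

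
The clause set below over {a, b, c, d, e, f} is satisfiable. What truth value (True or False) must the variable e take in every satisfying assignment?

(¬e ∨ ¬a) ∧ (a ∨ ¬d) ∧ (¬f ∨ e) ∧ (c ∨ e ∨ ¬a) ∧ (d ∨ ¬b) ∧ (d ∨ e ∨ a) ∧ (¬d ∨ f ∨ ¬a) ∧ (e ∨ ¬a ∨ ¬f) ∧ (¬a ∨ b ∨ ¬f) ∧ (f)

Suppose e = False.
Unit clause (¬f) forces f = False.
But (f) is also a unit clause — contradiction.
So every satisfying assignment has e = True.

True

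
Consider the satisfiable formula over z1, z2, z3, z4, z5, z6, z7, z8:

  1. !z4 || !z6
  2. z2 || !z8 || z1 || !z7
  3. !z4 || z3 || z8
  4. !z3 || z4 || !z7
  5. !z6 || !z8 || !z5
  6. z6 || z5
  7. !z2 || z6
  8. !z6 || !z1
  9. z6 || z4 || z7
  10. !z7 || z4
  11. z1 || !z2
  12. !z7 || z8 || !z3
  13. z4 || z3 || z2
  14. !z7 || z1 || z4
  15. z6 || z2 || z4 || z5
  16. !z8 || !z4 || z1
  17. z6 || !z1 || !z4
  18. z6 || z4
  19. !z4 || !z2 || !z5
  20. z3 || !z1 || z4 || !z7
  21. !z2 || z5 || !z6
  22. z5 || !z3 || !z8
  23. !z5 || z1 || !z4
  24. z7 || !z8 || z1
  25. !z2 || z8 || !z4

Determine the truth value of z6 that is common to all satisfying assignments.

Suppose z6 = false.
Unit clause (z5) forces z5 = true.
Unit clause (!z2) forces z2 = false.
Unit clause (z4) forces z4 = true.
Unit clause (!z1) forces z1 = false.
That conflicts with the unit clause (z1).
So every satisfying assignment has z6 = True.

True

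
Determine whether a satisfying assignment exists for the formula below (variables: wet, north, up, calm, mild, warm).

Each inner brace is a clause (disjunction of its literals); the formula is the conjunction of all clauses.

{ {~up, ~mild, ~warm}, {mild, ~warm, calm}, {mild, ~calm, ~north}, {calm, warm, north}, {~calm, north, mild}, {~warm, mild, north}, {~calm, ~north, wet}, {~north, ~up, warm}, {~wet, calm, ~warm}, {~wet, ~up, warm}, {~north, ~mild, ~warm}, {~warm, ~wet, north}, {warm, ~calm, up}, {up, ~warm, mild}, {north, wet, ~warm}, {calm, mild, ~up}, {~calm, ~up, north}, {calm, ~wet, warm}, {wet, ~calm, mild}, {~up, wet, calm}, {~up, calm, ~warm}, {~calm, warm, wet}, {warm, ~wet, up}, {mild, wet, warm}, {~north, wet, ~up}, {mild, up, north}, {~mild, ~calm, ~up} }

Yes

Case up = 0:
Case warm = 0:
The clause (~calm) is unit, so calm = 0.
The clause (north) is unit, so north = 1.
The clause (~wet) is unit, so wet = 0.
The clause (mild) is unit, so mild = 1.
Every clause now holds.
A satisfying assignment: wet ↦ 0, north ↦ 1, up ↦ 0, calm ↦ 0, mild ↦ 1, warm ↦ 0.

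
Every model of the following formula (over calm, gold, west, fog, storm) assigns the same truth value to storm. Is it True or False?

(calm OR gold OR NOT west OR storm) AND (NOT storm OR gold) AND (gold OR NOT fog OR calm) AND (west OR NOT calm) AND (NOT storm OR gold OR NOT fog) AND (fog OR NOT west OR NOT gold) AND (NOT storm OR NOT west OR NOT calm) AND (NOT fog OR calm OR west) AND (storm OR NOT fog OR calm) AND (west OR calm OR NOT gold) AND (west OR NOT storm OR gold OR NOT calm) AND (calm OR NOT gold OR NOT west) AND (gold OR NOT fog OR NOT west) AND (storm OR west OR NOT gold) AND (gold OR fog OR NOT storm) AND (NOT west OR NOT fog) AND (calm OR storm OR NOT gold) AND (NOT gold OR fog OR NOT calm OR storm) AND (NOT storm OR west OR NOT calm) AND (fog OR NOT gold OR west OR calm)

False

Suppose storm = true.
(gold) alone gives gold = true.
Suppose west = true.
(fog) alone gives fog = true.
Now (NOT fog) is unsatisfied and unit — conflict.
Undo west and try west = false.
(NOT calm) alone gives calm = false.
Now (calm) is unsatisfied and unit — conflict.
Both values of west lead to a conflict.
So every satisfying assignment has storm = False.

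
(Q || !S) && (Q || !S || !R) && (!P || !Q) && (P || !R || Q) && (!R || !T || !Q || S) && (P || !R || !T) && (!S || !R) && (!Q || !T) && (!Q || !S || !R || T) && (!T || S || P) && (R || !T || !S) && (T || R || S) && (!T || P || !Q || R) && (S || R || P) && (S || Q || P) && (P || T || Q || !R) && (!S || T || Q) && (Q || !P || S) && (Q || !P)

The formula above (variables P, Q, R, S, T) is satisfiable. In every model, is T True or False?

Suppose T = true.
Unit clause (!Q) forces Q = false.
Unit clause (!S) forces S = false.
Unit clause (P) forces P = true.
That conflicts with the unit clause (!P).
So every satisfying assignment has T = False.

False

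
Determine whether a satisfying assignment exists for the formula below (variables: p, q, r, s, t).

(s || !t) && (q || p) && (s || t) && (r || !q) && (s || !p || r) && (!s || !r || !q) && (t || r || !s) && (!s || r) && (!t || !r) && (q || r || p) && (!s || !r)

No, unsatisfiable

Suppose s = true.
From the singleton clause (r), r = true.
That conflicts with the unit clause (!r).
That branch fails; take s = false instead.
From the singleton clause (!t), t = false.
That conflicts with the unit clause (t).
Either choice for s ends in contradiction.
No assignment satisfies every clause.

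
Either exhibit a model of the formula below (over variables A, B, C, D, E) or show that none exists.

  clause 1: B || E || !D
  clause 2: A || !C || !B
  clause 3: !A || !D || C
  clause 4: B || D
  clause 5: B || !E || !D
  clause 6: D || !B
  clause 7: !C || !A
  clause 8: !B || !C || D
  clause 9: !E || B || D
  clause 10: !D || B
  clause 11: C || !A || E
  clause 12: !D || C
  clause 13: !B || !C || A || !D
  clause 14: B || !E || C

UNSATISFIABLE

Try B = true.
From the singleton clause (D), D = true.
From the singleton clause (C), C = true.
From the singleton clause (A), A = true.
But (!A) is also a unit clause — contradiction.
So B must be the other value — set B = false.
From the singleton clause (D), D = true.
But (!D) is also a unit clause — contradiction.
Either choice for B ends in contradiction.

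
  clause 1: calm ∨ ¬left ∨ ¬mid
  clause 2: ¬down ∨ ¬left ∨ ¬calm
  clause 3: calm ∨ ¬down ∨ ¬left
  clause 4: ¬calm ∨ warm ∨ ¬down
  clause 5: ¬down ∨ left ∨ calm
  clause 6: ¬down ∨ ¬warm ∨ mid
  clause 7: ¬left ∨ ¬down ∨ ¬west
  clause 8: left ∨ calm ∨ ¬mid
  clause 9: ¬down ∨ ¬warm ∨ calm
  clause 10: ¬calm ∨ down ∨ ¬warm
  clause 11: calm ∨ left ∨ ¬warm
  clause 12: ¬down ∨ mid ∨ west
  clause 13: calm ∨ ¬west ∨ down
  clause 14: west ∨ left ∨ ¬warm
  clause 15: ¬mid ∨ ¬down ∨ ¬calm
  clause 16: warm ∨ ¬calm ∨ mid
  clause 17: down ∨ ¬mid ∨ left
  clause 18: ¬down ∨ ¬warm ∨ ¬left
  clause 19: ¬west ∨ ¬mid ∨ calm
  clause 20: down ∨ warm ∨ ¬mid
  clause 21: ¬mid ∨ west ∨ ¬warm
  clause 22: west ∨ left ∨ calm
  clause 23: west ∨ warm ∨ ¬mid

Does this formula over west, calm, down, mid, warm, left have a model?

Try calm = False.
Try left = True.
The clause (¬mid) is unit, so mid = False.
The clause (¬down) is unit, so down = False.
The clause (¬west) is unit, so west = False.
Every clause is now satisfied; warm is unconstrained.
A satisfying assignment: west=False, calm=False, down=False, mid=False, warm=True, left=True.

Yes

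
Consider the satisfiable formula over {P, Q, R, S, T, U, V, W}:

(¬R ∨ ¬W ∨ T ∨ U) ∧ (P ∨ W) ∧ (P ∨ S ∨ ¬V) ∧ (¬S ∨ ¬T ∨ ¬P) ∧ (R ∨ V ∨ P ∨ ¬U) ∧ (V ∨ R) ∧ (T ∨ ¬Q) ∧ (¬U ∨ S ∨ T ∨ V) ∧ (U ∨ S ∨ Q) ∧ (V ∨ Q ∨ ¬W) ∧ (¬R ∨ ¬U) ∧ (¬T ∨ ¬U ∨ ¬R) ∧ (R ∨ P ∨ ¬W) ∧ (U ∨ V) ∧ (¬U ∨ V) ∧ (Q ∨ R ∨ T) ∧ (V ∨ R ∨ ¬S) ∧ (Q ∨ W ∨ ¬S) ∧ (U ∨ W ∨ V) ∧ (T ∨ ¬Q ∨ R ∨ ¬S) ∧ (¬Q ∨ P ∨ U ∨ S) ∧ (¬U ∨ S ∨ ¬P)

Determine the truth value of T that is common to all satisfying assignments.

True

Suppose T = False.
From the singleton clause (¬Q), Q = False.
From the singleton clause (R), R = True.
From the singleton clause (¬U), U = False.
From the singleton clause (¬W), W = False.
From the singleton clause (P), P = True.
From the singleton clause (S), S = True.
But (¬S) is also a unit clause — contradiction.
So every satisfying assignment has T = True.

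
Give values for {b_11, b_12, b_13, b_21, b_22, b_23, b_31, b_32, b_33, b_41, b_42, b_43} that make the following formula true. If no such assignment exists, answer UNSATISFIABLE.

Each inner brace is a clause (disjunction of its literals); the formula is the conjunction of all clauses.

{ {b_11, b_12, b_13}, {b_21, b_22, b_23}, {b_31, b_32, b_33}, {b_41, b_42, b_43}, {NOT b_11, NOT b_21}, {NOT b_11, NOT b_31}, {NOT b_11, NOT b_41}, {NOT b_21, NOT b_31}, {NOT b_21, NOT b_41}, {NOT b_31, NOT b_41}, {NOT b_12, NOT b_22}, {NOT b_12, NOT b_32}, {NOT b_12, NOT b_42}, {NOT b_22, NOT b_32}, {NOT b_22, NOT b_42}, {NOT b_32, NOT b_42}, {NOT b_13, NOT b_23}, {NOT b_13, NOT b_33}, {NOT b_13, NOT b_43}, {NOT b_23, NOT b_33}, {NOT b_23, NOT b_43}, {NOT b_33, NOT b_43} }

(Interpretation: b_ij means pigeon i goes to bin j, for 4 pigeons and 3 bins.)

UNSATISFIABLE

Case b_11 = false:
Case b_12 = true:
From the singleton clause (NOT b_22), b_22 = false.
From the singleton clause (NOT b_32), b_32 = false.
From the singleton clause (NOT b_42), b_42 = false.
Case b_21 = true:
From the singleton clause (NOT b_31), b_31 = false.
From the singleton clause (b_33), b_33 = true.
From the singleton clause (NOT b_41), b_41 = false.
From the singleton clause (b_43), b_43 = true.
Now (NOT b_43) is unsatisfied and unit — conflict.
That branch fails; take b_21 = false instead.
From the singleton clause (b_23), b_23 = true.
From the singleton clause (NOT b_13), b_13 = false.
From the singleton clause (NOT b_33), b_33 = false.
From the singleton clause (b_31), b_31 = true.
From the singleton clause (NOT b_41), b_41 = false.
From the singleton clause (b_43), b_43 = true.
Now (NOT b_43) is unsatisfied and unit — conflict.
Neither b_21 = true nor b_21 = false works.
That branch fails; take b_12 = false instead.
From the singleton clause (b_13), b_13 = true.
From the singleton clause (NOT b_23), b_23 = false.
From the singleton clause (NOT b_33), b_33 = false.
From the singleton clause (NOT b_43), b_43 = false.
Case b_21 = true:
From the singleton clause (NOT b_31), b_31 = false.
From the singleton clause (b_32), b_32 = true.
From the singleton clause (NOT b_41), b_41 = false.
From the singleton clause (b_42), b_42 = true.
Now (NOT b_42) is unsatisfied and unit — conflict.
That branch fails; take b_21 = false instead.
From the singleton clause (b_22), b_22 = true.
From the singleton clause (NOT b_32), b_32 = false.
From the singleton clause (b_31), b_31 = true.
From the singleton clause (NOT b_41), b_41 = false.
From the singleton clause (b_42), b_42 = true.
Now (NOT b_42) is unsatisfied and unit — conflict.
Neither b_21 = true nor b_21 = false works.
Neither b_12 = true nor b_12 = false works.
That branch fails; take b_11 = true instead.
From the singleton clause (NOT b_21), b_21 = false.
From the singleton clause (NOT b_31), b_31 = false.
From the singleton clause (NOT b_41), b_41 = false.
Case b_22 = true:
From the singleton clause (NOT b_12), b_12 = false.
From the singleton clause (NOT b_32), b_32 = false.
From the singleton clause (b_33), b_33 = true.
From the singleton clause (NOT b_42), b_42 = false.
From the singleton clause (b_43), b_43 = true.
Now (NOT b_43) is unsatisfied and unit — conflict.
That branch fails; take b_22 = false instead.
From the singleton clause (b_23), b_23 = true.
From the singleton clause (NOT b_13), b_13 = false.
From the singleton clause (NOT b_33), b_33 = false.
From the singleton clause (b_32), b_32 = true.
From the singleton clause (NOT b_12), b_12 = false.
From the singleton clause (NOT b_42), b_42 = false.
From the singleton clause (b_43), b_43 = true.
Now (NOT b_43) is unsatisfied and unit — conflict.
Neither b_22 = true nor b_22 = false works.
Neither b_11 = true nor b_11 = false works.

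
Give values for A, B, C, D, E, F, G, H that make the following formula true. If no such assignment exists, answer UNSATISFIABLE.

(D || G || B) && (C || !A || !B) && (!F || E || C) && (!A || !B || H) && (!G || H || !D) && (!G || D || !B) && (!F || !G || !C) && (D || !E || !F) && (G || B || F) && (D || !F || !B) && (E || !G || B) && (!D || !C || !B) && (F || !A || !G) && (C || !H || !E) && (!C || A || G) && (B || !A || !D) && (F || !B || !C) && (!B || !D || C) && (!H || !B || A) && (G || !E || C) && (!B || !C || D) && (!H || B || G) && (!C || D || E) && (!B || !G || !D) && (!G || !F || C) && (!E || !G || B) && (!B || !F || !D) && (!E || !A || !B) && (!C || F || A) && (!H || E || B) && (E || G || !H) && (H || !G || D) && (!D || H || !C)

Case D = false:
Case G = false:
The clause (B) is unit, so B = true.
The clause (!F) is unit, so F = false.
The clause (!C) is unit, so C = false.
The clause (!A) is unit, so A = false.
The clause (!H) is unit, so H = false.
The clause (!E) is unit, so E = false.
Every clause now holds.

A: false,  B: true,  C: false,  D: false,  E: false,  F: false,  G: false,  H: false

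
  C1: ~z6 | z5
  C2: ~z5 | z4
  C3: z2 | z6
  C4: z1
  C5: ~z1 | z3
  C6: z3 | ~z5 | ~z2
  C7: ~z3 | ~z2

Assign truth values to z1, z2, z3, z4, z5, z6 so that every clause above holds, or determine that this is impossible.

z1 ↦ 1; z2 ↦ 0; z3 ↦ 1; z4 ↦ 1; z5 ↦ 1; z6 ↦ 1

(z1) alone gives z1 = 1.
(z3) alone gives z3 = 1.
(~z2) alone gives z2 = 0.
(z6) alone gives z6 = 1.
(z5) alone gives z5 = 1.
(z4) alone gives z4 = 1.
This assignment satisfies each clause.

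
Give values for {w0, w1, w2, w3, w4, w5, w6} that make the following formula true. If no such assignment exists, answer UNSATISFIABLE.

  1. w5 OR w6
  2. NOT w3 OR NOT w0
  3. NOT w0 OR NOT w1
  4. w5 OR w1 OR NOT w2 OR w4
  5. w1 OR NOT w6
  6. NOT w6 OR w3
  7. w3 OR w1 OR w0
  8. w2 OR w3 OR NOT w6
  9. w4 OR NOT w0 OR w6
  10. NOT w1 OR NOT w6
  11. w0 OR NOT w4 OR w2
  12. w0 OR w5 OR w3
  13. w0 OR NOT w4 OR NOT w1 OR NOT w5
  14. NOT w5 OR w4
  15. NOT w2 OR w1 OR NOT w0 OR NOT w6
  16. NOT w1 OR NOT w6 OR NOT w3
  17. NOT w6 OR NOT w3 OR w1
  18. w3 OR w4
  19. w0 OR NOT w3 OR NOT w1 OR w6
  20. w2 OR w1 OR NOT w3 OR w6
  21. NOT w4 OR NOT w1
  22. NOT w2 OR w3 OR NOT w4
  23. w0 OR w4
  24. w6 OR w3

Case w5 = true:
(w4) alone gives w4 = true.
(NOT w1) alone gives w1 = false.
(NOT w6) alone gives w6 = false.
(w3) alone gives w3 = true.
(NOT w0) alone gives w0 = false.
(w2) alone gives w2 = true.
Every clause now holds.

w0: false; w1: false; w2: true; w3: true; w4: true; w5: true; w6: false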